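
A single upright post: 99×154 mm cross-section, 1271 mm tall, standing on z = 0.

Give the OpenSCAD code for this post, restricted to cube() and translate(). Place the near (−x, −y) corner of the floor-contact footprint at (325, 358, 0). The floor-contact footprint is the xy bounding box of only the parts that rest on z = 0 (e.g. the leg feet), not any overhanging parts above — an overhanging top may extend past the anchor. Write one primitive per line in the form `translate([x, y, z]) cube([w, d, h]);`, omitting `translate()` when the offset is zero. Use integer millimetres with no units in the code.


translate([325, 358, 0]) cube([99, 154, 1271]);


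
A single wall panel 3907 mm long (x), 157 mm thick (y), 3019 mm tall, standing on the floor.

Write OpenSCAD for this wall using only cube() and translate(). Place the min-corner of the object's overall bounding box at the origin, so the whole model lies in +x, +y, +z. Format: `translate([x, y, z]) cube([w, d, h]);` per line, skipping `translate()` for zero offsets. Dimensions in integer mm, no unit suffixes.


cube([3907, 157, 3019]);


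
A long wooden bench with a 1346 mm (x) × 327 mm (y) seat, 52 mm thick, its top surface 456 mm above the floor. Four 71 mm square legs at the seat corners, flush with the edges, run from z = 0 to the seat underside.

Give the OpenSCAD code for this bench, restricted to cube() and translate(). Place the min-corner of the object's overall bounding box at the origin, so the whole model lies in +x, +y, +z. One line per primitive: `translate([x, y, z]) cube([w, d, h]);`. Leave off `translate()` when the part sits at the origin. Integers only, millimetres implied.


translate([0, 0, 404]) cube([1346, 327, 52]);
cube([71, 71, 404]);
translate([0, 256, 0]) cube([71, 71, 404]);
translate([1275, 0, 0]) cube([71, 71, 404]);
translate([1275, 256, 0]) cube([71, 71, 404]);


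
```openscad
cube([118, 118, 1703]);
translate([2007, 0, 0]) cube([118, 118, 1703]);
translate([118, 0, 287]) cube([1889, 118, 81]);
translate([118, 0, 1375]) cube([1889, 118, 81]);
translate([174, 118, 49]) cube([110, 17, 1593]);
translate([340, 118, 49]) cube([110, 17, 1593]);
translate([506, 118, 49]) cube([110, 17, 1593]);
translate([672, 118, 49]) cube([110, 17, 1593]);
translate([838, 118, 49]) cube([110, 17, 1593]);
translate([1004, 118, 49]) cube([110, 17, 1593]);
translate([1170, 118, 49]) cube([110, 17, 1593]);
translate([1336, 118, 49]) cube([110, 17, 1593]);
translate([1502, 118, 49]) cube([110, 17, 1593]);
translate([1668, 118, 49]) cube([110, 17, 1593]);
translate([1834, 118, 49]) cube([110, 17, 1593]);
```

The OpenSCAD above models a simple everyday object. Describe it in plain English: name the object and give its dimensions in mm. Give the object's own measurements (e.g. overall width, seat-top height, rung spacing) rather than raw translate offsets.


A fence section. Two 118×118 mm posts, 1703 mm tall, stand on the floor with a clear span of 1889 mm between their inner faces. Two horizontal rails of 118×81 mm section span the gap between the posts with their undersides at z = 287 mm and z = 1375 mm, flush with the posts' −y face. 11 pickets, each 110 mm wide, 17 mm thick and 1593 mm tall, are fixed to the +y face of the rails with their bottoms at z = 49 mm, spaced across the span with a 56 mm gap after the −x post and between neighbouring pickets, with 63 mm left before the +x post.


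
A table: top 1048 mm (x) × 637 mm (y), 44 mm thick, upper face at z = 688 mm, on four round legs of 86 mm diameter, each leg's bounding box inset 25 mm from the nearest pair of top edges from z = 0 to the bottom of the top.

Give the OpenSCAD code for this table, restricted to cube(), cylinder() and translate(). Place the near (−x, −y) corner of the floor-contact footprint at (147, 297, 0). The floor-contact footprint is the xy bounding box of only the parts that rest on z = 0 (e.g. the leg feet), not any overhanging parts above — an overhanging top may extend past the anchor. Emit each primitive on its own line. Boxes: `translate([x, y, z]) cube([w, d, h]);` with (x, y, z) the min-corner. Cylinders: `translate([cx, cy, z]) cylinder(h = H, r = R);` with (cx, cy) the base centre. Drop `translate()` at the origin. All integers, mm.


translate([122, 272, 644]) cube([1048, 637, 44]);
translate([190, 340, 0]) cylinder(h = 644, r = 43);
translate([1102, 340, 0]) cylinder(h = 644, r = 43);
translate([190, 841, 0]) cylinder(h = 644, r = 43);
translate([1102, 841, 0]) cylinder(h = 644, r = 43);


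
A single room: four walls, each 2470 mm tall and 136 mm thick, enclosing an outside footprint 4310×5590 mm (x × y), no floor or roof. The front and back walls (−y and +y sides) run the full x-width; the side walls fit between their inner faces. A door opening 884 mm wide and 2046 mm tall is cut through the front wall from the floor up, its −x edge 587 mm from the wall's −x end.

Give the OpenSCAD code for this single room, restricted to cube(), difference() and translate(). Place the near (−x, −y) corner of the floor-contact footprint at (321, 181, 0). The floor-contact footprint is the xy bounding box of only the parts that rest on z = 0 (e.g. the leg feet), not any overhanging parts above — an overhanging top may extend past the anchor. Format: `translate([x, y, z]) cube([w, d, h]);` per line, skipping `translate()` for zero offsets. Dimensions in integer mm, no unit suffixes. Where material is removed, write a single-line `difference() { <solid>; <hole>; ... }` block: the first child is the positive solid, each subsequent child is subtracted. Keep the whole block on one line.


difference() { translate([321, 181, 0]) cube([4310, 136, 2470]); translate([908, 181, 0]) cube([884, 136, 2046]); }
translate([321, 5635, 0]) cube([4310, 136, 2470]);
translate([321, 317, 0]) cube([136, 5318, 2470]);
translate([4495, 317, 0]) cube([136, 5318, 2470]);


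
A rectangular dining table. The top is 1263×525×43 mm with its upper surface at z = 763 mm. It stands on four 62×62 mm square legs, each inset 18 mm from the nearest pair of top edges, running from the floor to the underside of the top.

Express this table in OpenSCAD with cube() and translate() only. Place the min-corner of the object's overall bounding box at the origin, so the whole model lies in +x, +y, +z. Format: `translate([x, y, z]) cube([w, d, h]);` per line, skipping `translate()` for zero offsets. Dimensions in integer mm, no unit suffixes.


translate([0, 0, 720]) cube([1263, 525, 43]);
translate([18, 18, 0]) cube([62, 62, 720]);
translate([1183, 18, 0]) cube([62, 62, 720]);
translate([18, 445, 0]) cube([62, 62, 720]);
translate([1183, 445, 0]) cube([62, 62, 720]);


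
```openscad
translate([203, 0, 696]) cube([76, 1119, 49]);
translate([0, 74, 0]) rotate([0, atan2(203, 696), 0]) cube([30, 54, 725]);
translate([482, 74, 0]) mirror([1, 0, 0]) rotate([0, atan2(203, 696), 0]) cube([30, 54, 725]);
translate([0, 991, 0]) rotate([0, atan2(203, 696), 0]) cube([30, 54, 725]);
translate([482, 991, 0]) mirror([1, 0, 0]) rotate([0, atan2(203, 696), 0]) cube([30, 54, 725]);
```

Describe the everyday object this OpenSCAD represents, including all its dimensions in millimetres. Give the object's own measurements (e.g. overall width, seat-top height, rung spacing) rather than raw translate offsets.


A sawhorse. A 76×1119×49 mm beam (x, y, z) sits on two A-frame leg pairs. Each pair is two raked legs of 30×54 mm section (54 mm along y) splaying symmetrically in x. Each leg rises 696 mm vertically over 203 mm of horizontal reach and is 725 mm long along its own axis. Every leg's outer bottom edge rests on the floor and its outer top edge meets a bottom edge of the beam — the left legs (tilting toward +x) meet the beam's −x bottom edge, the right legs (their mirror images, tilting toward −x) meet its +x bottom edge — so the leg tops tuck under the beam, the beam's underside is 696 mm above the floor, and the feet are 482 mm apart outside-to-outside with the beam centred between them. The two leg pairs are set in 74 mm from either end of the beam.


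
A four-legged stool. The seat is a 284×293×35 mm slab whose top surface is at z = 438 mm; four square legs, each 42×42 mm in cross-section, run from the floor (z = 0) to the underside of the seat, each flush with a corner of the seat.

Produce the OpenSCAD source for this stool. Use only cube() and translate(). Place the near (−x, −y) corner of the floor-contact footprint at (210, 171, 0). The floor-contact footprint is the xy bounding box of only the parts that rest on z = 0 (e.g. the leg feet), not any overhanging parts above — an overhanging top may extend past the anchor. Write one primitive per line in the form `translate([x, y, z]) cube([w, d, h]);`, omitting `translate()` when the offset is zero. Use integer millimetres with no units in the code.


translate([210, 171, 403]) cube([284, 293, 35]);
translate([210, 171, 0]) cube([42, 42, 403]);
translate([452, 171, 0]) cube([42, 42, 403]);
translate([210, 422, 0]) cube([42, 42, 403]);
translate([452, 422, 0]) cube([42, 42, 403]);


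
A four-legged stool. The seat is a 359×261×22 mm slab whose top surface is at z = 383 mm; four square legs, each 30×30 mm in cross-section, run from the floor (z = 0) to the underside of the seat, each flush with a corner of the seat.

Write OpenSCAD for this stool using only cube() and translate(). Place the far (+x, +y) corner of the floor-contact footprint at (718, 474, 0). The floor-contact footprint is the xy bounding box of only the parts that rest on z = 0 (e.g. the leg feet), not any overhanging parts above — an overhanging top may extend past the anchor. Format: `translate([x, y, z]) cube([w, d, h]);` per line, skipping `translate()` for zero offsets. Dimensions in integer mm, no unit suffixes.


// leg_h = 383 - 22 = 361
translate([359, 213, 361]) cube([359, 261, 22]);
translate([359, 213, 0]) cube([30, 30, 361]);
translate([688, 213, 0]) cube([30, 30, 361]);
translate([359, 444, 0]) cube([30, 30, 361]);
translate([688, 444, 0]) cube([30, 30, 361]);


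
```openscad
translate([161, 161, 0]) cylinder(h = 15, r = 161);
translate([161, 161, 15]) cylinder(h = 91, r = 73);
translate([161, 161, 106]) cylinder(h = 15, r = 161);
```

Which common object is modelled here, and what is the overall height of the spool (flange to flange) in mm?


A spool. The overall height is 121 mm.

Three coaxial cylinders, large–small–large — a spool. Two 15 mm flanges and a 91 mm core give 15 + 91 + 15 = 121 mm.


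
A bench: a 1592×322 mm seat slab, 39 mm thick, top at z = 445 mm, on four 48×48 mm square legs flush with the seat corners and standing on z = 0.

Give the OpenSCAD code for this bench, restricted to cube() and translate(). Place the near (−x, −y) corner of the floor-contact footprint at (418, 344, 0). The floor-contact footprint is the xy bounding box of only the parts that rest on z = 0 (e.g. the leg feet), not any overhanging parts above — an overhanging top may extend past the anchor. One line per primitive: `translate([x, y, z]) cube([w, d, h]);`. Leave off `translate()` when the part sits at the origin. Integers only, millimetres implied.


// leg_h = 445 − 39 = 406
translate([418, 344, 406]) cube([1592, 322, 39]);
translate([418, 344, 0]) cube([48, 48, 406]);
translate([418, 618, 0]) cube([48, 48, 406]);
translate([1962, 344, 0]) cube([48, 48, 406]);
translate([1962, 618, 0]) cube([48, 48, 406]);


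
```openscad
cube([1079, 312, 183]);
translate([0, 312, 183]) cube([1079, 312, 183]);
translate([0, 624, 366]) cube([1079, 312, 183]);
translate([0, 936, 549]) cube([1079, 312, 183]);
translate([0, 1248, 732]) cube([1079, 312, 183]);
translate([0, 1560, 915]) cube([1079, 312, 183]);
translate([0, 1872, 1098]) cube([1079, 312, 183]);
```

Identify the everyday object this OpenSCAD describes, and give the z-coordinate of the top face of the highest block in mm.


A staircase. The total rise is 1281 mm.

7 identical blocks, each offset up and back from the previous — a staircase. Each step is 183 mm tall and there are 7 of them, so the total rise is 7 × 183 = 1281 mm.


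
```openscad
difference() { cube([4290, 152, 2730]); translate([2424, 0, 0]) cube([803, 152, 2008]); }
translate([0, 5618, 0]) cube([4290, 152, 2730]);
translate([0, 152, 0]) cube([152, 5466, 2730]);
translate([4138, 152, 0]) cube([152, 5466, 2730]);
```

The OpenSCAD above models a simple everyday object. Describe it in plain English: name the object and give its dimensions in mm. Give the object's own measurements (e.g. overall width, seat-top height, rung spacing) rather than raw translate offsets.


A single room: four walls, each 2730 mm tall and 152 mm thick, enclosing an outside footprint 4290×5770 mm (x × y), no floor or roof. The front and back walls (−y and +y sides) run the full x-width; the side walls fit between their inner faces. A door opening 803 mm wide and 2008 mm tall is cut through the front wall from the floor up, its −x edge 2424 mm from the wall's −x end.


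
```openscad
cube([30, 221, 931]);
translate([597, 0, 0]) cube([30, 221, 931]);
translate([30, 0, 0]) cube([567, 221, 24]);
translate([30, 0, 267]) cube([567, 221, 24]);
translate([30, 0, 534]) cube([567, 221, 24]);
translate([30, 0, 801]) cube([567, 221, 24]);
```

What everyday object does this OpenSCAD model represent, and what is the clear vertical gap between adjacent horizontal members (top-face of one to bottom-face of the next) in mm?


A bookshelf. The clear shelf gap is 243 mm.

Two tall side panels with 4 horizontal boards between them — a bookshelf. The first two shelf undersides are at z = 0 and z = 267; with shelf thickness 24, the clear gap is 267 − 0 − 24 = 243 mm.


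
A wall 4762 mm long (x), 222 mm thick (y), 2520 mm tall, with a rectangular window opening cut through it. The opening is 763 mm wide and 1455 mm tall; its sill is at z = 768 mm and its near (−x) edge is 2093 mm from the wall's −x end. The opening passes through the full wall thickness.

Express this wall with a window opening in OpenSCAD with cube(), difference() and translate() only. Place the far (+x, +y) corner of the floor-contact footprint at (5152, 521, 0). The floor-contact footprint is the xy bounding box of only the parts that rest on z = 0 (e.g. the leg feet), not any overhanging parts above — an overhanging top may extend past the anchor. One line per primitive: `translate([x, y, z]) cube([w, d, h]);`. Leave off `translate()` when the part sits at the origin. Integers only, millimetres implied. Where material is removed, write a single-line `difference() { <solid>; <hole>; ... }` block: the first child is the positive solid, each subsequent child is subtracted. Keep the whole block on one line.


difference() { translate([390, 299, 0]) cube([4762, 222, 2520]); translate([2483, 299, 768]) cube([763, 222, 1455]); }


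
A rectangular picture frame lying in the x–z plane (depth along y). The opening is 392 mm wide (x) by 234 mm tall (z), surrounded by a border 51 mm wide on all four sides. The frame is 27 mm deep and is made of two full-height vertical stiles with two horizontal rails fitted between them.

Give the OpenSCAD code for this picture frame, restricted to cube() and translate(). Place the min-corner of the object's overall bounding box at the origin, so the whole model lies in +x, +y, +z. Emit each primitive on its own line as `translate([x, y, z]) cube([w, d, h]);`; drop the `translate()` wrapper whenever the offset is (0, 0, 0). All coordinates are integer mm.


cube([51, 27, 336]);
translate([443, 0, 0]) cube([51, 27, 336]);
translate([51, 0, 0]) cube([392, 27, 51]);
translate([51, 0, 285]) cube([392, 27, 51]);


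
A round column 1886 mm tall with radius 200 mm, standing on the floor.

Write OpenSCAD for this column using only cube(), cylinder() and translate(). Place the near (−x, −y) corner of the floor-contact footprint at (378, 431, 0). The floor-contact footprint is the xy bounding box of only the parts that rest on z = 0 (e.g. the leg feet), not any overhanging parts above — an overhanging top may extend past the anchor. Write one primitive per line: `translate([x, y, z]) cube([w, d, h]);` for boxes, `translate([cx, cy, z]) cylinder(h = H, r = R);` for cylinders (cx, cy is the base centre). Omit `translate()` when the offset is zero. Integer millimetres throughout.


translate([578, 631, 0]) cylinder(h = 1886, r = 200);


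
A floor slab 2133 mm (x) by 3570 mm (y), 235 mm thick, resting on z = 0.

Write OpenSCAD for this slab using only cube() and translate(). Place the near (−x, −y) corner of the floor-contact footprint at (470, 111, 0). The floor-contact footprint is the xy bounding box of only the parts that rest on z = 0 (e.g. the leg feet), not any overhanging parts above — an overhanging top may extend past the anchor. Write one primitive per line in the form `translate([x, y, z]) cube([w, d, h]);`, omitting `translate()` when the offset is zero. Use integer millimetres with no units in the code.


translate([470, 111, 0]) cube([2133, 3570, 235]);


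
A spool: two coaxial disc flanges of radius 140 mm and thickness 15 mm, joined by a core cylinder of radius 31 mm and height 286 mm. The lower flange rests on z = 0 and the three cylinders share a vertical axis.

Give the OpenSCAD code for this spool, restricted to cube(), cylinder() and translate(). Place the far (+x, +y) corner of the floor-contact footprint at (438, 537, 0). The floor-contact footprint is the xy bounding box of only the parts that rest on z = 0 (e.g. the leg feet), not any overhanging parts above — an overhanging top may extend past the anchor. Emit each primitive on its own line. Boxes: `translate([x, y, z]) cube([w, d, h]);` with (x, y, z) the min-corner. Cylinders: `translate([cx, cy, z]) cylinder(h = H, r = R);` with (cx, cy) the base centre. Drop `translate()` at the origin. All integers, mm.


translate([298, 397, 0]) cylinder(h = 15, r = 140);
translate([298, 397, 15]) cylinder(h = 286, r = 31);
translate([298, 397, 301]) cylinder(h = 15, r = 140);


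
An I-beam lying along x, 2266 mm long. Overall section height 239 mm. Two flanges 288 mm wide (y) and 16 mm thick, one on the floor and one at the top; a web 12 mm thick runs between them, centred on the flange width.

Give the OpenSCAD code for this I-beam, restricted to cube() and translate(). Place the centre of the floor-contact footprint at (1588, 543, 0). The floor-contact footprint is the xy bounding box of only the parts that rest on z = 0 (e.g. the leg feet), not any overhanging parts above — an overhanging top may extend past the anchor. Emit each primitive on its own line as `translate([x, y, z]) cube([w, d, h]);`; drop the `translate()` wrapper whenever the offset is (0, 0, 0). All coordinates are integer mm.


translate([455, 399, 0]) cube([2266, 288, 16]);
translate([455, 537, 16]) cube([2266, 12, 207]);
translate([455, 399, 223]) cube([2266, 288, 16]);


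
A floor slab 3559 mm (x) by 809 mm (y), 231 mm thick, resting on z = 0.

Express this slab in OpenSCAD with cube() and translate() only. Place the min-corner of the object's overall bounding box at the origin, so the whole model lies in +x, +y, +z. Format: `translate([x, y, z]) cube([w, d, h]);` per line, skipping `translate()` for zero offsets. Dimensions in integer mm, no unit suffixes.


cube([3559, 809, 231]);


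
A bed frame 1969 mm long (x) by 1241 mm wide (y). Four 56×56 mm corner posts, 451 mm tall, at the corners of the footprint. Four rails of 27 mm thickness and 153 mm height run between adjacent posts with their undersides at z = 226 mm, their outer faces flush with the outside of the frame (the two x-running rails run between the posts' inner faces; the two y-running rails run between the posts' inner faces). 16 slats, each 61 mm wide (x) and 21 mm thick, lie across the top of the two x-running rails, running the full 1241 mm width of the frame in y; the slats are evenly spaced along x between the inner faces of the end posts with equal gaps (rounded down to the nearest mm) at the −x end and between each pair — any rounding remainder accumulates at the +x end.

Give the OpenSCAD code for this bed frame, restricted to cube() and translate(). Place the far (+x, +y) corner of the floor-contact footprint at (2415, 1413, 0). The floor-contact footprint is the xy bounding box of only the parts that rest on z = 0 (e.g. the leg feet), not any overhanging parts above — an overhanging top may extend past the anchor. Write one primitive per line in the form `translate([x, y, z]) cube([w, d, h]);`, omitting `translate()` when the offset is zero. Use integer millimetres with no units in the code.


translate([446, 172, 0]) cube([56, 56, 451]);
translate([446, 1357, 0]) cube([56, 56, 451]);
translate([2359, 172, 0]) cube([56, 56, 451]);
translate([2359, 1357, 0]) cube([56, 56, 451]);
translate([502, 172, 226]) cube([1857, 27, 153]);
translate([502, 1386, 226]) cube([1857, 27, 153]);
translate([446, 228, 226]) cube([27, 1129, 153]);
translate([2388, 228, 226]) cube([27, 1129, 153]);
translate([553, 172, 379]) cube([61, 1241, 21]);
translate([665, 172, 379]) cube([61, 1241, 21]);
translate([777, 172, 379]) cube([61, 1241, 21]);
translate([889, 172, 379]) cube([61, 1241, 21]);
translate([1001, 172, 379]) cube([61, 1241, 21]);
translate([1113, 172, 379]) cube([61, 1241, 21]);
translate([1225, 172, 379]) cube([61, 1241, 21]);
translate([1337, 172, 379]) cube([61, 1241, 21]);
translate([1449, 172, 379]) cube([61, 1241, 21]);
translate([1561, 172, 379]) cube([61, 1241, 21]);
translate([1673, 172, 379]) cube([61, 1241, 21]);
translate([1785, 172, 379]) cube([61, 1241, 21]);
translate([1897, 172, 379]) cube([61, 1241, 21]);
translate([2009, 172, 379]) cube([61, 1241, 21]);
translate([2121, 172, 379]) cube([61, 1241, 21]);
translate([2233, 172, 379]) cube([61, 1241, 21]);


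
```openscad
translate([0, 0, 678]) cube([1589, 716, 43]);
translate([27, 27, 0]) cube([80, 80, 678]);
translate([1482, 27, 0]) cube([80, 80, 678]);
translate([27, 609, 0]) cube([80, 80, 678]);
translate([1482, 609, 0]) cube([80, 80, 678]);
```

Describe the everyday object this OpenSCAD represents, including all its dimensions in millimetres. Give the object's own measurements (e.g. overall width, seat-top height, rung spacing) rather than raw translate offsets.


A table: top 1589 mm (x) × 716 mm (y), 43 mm thick, upper face at z = 721 mm, on four 80×80 mm square legs, each inset 27 mm from the nearest pair of top edges from z = 0 to the bottom of the top.


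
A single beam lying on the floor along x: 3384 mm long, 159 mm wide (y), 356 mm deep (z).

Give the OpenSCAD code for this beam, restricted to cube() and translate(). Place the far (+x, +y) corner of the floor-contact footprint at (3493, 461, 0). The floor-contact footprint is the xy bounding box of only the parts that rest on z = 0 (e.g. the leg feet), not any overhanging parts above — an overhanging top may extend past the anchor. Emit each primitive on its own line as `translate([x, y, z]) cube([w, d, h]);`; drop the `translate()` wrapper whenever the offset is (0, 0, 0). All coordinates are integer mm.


translate([109, 302, 0]) cube([3384, 159, 356]);


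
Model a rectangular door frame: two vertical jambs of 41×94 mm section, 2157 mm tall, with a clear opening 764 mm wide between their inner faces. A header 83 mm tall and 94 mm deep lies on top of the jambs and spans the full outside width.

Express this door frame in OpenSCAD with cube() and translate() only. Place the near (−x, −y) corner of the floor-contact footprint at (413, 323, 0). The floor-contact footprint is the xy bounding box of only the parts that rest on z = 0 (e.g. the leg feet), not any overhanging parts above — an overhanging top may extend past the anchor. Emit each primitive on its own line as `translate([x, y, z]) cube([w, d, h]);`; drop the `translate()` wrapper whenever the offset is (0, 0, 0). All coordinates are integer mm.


translate([413, 323, 0]) cube([41, 94, 2157]);
translate([1218, 323, 0]) cube([41, 94, 2157]);
translate([413, 323, 2157]) cube([846, 94, 83]);


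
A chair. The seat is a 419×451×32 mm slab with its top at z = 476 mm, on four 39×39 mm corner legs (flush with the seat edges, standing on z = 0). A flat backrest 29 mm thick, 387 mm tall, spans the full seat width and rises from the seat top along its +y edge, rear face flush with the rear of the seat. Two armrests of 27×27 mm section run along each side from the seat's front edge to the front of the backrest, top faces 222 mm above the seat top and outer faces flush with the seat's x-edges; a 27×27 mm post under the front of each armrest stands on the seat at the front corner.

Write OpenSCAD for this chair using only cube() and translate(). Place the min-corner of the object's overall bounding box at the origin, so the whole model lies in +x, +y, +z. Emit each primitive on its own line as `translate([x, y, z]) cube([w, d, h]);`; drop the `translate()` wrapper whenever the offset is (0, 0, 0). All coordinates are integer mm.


translate([0, 0, 444]) cube([419, 451, 32]);
cube([39, 39, 444]);
translate([380, 0, 0]) cube([39, 39, 444]);
translate([0, 412, 0]) cube([39, 39, 444]);
translate([380, 412, 0]) cube([39, 39, 444]);
translate([0, 422, 476]) cube([419, 29, 387]);
translate([0, 0, 671]) cube([27, 422, 27]);
translate([392, 0, 671]) cube([27, 422, 27]);
translate([0, 0, 476]) cube([27, 27, 195]);
translate([392, 0, 476]) cube([27, 27, 195]);


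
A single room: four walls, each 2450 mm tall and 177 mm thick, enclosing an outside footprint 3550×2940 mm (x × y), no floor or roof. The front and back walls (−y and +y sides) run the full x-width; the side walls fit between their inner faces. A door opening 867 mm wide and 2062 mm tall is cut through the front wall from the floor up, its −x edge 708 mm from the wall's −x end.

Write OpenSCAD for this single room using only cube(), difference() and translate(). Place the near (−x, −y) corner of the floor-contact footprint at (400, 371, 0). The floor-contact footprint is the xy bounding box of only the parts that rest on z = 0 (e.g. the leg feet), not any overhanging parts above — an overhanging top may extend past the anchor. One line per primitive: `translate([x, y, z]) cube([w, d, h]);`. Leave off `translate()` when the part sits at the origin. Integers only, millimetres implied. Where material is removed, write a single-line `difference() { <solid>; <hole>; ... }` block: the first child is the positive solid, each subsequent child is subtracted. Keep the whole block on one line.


difference() { translate([400, 371, 0]) cube([3550, 177, 2450]); translate([1108, 371, 0]) cube([867, 177, 2062]); }
translate([400, 3134, 0]) cube([3550, 177, 2450]);
translate([400, 548, 0]) cube([177, 2586, 2450]);
translate([3773, 548, 0]) cube([177, 2586, 2450]);


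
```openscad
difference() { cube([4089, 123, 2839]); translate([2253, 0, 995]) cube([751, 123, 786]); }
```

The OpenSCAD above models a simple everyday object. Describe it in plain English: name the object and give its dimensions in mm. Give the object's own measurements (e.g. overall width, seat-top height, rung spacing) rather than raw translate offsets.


A wall 4089 mm long (x), 123 mm thick (y), 2839 mm tall, with a rectangular window opening cut through it. The opening is 751 mm wide and 786 mm tall; its sill is at z = 995 mm and its near (−x) edge is 2253 mm from the wall's −x end. The opening passes through the full wall thickness.


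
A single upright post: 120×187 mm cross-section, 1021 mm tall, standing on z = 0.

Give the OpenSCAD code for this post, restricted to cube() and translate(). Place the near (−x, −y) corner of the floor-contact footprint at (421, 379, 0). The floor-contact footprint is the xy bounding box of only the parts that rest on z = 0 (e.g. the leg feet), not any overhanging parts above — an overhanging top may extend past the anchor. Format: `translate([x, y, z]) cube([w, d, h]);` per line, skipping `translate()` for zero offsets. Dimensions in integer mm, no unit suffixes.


translate([421, 379, 0]) cube([120, 187, 1021]);


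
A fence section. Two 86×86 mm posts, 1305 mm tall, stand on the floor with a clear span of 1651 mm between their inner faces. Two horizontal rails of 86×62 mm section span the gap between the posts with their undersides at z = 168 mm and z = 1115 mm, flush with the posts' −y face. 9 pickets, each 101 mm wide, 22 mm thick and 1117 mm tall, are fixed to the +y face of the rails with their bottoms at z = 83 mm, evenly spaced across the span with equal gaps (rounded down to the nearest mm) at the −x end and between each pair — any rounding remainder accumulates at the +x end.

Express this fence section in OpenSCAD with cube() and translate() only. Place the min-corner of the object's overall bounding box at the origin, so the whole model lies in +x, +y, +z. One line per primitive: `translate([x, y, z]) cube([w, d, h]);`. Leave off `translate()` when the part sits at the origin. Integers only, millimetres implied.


cube([86, 86, 1305]);
translate([1737, 0, 0]) cube([86, 86, 1305]);
translate([86, 0, 168]) cube([1651, 86, 62]);
translate([86, 0, 1115]) cube([1651, 86, 62]);
translate([160, 86, 83]) cube([101, 22, 1117]);
translate([335, 86, 83]) cube([101, 22, 1117]);
translate([510, 86, 83]) cube([101, 22, 1117]);
translate([685, 86, 83]) cube([101, 22, 1117]);
translate([860, 86, 83]) cube([101, 22, 1117]);
translate([1035, 86, 83]) cube([101, 22, 1117]);
translate([1210, 86, 83]) cube([101, 22, 1117]);
translate([1385, 86, 83]) cube([101, 22, 1117]);
translate([1560, 86, 83]) cube([101, 22, 1117]);


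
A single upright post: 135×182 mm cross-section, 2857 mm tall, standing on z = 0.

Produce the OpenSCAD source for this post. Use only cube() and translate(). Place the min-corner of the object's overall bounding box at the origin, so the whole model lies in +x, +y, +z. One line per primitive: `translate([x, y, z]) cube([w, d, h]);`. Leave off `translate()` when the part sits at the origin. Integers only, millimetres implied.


cube([135, 182, 2857]);


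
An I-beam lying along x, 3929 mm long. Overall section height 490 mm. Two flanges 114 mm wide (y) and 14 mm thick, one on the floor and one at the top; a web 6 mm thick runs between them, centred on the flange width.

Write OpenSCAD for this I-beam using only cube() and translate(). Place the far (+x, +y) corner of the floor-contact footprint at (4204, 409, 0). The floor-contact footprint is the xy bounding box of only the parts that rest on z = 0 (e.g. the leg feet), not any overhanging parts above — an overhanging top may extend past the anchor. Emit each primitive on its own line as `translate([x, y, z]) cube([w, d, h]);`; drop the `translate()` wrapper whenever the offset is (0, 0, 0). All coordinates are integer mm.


translate([275, 295, 0]) cube([3929, 114, 14]);
translate([275, 349, 14]) cube([3929, 6, 462]);
translate([275, 295, 476]) cube([3929, 114, 14]);


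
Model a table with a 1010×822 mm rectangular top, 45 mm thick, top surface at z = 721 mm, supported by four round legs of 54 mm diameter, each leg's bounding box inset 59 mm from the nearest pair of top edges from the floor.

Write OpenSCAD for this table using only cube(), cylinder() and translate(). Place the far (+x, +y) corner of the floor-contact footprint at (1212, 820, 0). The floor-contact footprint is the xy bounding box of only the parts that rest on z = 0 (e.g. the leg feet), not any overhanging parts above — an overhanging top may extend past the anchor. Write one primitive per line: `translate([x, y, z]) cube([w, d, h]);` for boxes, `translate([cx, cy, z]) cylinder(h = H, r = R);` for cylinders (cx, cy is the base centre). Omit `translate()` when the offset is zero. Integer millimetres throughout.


translate([261, 57, 676]) cube([1010, 822, 45]);
translate([347, 143, 0]) cylinder(h = 676, r = 27);
translate([1185, 143, 0]) cylinder(h = 676, r = 27);
translate([347, 793, 0]) cylinder(h = 676, r = 27);
translate([1185, 793, 0]) cylinder(h = 676, r = 27);


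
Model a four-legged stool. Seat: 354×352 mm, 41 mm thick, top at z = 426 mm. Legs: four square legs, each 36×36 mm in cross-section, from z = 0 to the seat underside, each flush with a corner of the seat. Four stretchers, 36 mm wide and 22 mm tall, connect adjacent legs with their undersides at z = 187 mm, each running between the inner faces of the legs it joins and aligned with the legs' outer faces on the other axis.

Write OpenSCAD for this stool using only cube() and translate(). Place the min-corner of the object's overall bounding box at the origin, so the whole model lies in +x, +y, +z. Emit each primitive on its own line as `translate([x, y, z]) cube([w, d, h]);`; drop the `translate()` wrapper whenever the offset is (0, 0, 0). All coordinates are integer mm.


// leg_h = 426 - 41 = 385
// stretcher span = 354 - 2*36 = 282
translate([0, 0, 385]) cube([354, 352, 41]);
cube([36, 36, 385]);
translate([318, 0, 0]) cube([36, 36, 385]);
translate([0, 316, 0]) cube([36, 36, 385]);
translate([318, 316, 0]) cube([36, 36, 385]);
translate([36, 0, 187]) cube([282, 36, 22]);
translate([36, 316, 187]) cube([282, 36, 22]);
translate([0, 36, 187]) cube([36, 280, 22]);
translate([318, 36, 187]) cube([36, 280, 22]);


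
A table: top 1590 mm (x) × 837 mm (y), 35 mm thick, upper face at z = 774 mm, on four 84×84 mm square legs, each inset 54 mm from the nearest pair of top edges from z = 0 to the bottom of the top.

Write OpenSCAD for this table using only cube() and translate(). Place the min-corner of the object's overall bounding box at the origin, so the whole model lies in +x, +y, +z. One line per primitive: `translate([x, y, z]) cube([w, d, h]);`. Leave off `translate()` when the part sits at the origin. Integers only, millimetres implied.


translate([0, 0, 739]) cube([1590, 837, 35]);
translate([54, 54, 0]) cube([84, 84, 739]);
translate([1452, 54, 0]) cube([84, 84, 739]);
translate([54, 699, 0]) cube([84, 84, 739]);
translate([1452, 699, 0]) cube([84, 84, 739]);


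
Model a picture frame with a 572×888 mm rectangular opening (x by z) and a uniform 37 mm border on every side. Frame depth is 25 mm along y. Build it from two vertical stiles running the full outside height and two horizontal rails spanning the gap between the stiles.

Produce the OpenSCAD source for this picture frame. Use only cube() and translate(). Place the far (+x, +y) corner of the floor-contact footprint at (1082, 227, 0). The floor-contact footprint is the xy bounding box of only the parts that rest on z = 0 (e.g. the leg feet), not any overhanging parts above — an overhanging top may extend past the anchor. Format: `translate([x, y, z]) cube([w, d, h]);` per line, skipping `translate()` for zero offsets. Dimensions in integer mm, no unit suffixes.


translate([436, 202, 0]) cube([37, 25, 962]);
translate([1045, 202, 0]) cube([37, 25, 962]);
translate([473, 202, 0]) cube([572, 25, 37]);
translate([473, 202, 925]) cube([572, 25, 37]);


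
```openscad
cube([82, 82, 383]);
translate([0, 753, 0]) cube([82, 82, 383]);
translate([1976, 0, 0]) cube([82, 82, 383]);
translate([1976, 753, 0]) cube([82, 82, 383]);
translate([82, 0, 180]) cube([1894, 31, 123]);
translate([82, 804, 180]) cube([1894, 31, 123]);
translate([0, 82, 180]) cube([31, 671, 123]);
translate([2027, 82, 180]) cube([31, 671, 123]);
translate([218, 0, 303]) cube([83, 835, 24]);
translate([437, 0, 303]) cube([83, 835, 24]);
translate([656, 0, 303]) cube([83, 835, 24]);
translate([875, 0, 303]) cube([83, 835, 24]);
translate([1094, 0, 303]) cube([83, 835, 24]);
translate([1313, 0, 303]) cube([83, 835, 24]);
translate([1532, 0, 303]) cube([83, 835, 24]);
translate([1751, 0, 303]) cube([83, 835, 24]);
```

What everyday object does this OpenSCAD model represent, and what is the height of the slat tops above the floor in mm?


A bed frame. The slat-top height is 327 mm.

Four posts, four rails, and a row of slats — a bed frame. Slats sit on the rails at z = 180 + 123 = 303; with slat thickness 24, the top is 327 mm.


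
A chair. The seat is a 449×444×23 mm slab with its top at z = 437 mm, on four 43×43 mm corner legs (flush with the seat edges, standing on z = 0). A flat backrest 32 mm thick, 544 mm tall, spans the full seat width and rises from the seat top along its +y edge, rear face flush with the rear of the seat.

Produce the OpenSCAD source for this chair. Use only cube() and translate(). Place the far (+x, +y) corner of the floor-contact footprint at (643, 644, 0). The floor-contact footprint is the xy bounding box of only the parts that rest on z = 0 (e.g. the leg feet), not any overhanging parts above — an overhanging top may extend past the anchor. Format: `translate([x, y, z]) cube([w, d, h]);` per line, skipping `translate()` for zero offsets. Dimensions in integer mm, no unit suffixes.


translate([194, 200, 414]) cube([449, 444, 23]);
translate([194, 200, 0]) cube([43, 43, 414]);
translate([600, 200, 0]) cube([43, 43, 414]);
translate([194, 601, 0]) cube([43, 43, 414]);
translate([600, 601, 0]) cube([43, 43, 414]);
translate([194, 612, 437]) cube([449, 32, 544]);


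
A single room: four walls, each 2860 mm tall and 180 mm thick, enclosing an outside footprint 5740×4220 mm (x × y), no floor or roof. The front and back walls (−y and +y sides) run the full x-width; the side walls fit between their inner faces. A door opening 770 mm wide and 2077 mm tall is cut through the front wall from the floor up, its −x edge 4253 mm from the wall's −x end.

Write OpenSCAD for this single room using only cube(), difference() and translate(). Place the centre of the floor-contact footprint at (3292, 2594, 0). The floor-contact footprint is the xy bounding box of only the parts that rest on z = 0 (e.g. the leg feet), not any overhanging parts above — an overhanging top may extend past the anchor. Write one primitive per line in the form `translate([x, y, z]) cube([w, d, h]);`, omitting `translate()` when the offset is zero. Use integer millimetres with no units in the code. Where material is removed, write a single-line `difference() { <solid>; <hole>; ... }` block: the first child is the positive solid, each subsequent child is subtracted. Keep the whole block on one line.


difference() { translate([422, 484, 0]) cube([5740, 180, 2860]); translate([4675, 484, 0]) cube([770, 180, 2077]); }
translate([422, 4524, 0]) cube([5740, 180, 2860]);
translate([422, 664, 0]) cube([180, 3860, 2860]);
translate([5982, 664, 0]) cube([180, 3860, 2860]);


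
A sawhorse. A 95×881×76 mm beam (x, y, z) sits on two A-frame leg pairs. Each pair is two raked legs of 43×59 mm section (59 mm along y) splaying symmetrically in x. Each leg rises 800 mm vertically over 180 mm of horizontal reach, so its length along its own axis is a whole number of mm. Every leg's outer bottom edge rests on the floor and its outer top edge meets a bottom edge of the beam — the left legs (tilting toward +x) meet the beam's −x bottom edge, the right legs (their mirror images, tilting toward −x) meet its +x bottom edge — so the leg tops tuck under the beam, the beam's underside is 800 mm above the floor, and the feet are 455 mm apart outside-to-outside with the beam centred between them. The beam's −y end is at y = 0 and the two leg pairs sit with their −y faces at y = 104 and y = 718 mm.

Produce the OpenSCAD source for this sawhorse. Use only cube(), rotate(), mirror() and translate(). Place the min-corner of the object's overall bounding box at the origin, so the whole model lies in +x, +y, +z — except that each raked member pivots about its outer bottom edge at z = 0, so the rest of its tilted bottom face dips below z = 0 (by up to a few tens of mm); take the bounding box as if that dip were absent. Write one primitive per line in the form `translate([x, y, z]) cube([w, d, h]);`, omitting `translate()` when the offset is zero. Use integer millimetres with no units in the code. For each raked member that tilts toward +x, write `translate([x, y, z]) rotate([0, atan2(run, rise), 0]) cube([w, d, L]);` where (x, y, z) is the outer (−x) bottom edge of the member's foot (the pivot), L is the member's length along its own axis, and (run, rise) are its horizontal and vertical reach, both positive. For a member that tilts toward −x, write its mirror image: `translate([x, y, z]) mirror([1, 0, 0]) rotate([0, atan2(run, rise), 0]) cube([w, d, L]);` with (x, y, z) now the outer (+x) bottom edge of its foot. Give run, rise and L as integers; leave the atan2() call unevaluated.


translate([180, 0, 800]) cube([95, 881, 76]);
translate([0, 104, 0]) rotate([0, atan2(180, 800), 0]) cube([43, 59, 820]);
translate([455, 104, 0]) mirror([1, 0, 0]) rotate([0, atan2(180, 800), 0]) cube([43, 59, 820]);
translate([0, 718, 0]) rotate([0, atan2(180, 800), 0]) cube([43, 59, 820]);
translate([455, 718, 0]) mirror([1, 0, 0]) rotate([0, atan2(180, 800), 0]) cube([43, 59, 820]);
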